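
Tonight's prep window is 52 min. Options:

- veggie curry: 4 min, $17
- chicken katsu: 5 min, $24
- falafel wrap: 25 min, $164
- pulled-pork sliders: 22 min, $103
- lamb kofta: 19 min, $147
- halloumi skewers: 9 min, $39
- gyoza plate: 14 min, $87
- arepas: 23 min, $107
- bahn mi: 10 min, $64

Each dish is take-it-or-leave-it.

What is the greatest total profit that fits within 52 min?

Greedy by ratio would take chicken katsu + falafel wrap + lamb kofta: 49 min used, total 335.
Replace falafel wrap with veggie curry + gyoza plate + bahn mi: the trade gains 4 net, giving 339 at 52 min.
The closest alternative, lamb kofta + halloumi skewers + gyoza plate + bahn mi, reaches only 337.

339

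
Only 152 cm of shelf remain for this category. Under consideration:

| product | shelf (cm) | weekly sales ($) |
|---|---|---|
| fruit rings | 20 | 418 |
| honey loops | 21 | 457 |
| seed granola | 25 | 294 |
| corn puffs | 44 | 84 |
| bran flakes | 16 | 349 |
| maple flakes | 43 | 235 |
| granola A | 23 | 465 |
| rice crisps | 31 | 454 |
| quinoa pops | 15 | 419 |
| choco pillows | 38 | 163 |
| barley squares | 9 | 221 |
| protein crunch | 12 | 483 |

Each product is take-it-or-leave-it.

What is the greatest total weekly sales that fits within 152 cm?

3266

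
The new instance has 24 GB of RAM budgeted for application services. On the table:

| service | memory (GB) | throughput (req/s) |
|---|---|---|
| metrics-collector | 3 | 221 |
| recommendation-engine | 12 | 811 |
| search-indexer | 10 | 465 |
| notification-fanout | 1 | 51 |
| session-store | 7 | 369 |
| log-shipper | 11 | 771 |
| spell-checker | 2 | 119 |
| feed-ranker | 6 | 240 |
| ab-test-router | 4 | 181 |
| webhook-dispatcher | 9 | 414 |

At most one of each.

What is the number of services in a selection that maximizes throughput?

3

Optimal total is 1633.
For example recommendation-engine + notification-fanout + log-shipper achieves it, using 24 GB.
Every optimal selection uses 3 services.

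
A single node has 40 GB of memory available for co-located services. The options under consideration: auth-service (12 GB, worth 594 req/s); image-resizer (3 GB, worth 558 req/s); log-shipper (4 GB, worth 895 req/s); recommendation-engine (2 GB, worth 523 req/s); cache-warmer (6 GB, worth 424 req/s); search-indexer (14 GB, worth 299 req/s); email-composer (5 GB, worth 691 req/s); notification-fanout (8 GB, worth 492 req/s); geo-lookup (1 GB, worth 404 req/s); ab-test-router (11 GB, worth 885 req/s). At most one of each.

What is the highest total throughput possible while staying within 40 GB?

4872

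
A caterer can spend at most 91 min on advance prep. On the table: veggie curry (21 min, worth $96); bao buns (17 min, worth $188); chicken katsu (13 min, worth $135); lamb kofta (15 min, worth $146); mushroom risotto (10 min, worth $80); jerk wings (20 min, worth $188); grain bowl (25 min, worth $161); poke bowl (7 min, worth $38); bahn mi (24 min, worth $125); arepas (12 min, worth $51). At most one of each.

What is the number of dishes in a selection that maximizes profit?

5

Best achievable profit is 818.
For example bao buns + chicken katsu + lamb kofta + jerk wings + grain bowl achieves it, using 90 min.
All optima have 5 dishes.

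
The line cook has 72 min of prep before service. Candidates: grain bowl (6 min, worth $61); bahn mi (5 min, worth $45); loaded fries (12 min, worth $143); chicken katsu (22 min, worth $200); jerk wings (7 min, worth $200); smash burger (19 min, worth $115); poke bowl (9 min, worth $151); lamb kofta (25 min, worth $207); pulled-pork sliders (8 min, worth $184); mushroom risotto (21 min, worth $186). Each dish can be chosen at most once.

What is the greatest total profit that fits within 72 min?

991

The ratio heuristic lands on grain bowl + bahn mi + loaded fries + chicken katsu + jerk wings + poke bowl + pulled-pork sliders (984) but leaves 3 min idle.
Dropping chicken katsu frees 22 min; slotting in lamb kofta (25 min) lifts the total to 991 at 72 min.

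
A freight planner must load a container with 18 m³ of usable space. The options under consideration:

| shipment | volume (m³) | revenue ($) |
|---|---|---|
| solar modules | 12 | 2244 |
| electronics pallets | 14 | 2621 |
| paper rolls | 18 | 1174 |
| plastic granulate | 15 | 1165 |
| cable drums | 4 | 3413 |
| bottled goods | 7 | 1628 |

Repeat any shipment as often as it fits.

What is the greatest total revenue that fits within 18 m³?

13652

The ratio ordering already packs tightly: 4×cable drums, 16 m³, 13652.
No other feasible combination exceeds 13652.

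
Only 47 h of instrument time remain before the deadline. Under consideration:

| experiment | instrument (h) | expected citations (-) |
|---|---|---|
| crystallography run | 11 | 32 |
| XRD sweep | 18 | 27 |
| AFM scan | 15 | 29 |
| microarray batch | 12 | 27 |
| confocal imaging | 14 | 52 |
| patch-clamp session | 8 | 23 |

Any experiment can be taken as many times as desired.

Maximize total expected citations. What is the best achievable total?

159

Density check — confocal imaging 3.71, crystallography run 2.91, patch-clamp session 2.88, microarray batch 2.25 are the best per h.
Filling by ratio: 3×confocal imaging for 156, with 5 h left unused.
Replace confocal imaging with crystallography run + patch-clamp session: the trade gains 3 net, giving 159 at 47 h.
No other feasible combination exceeds 159.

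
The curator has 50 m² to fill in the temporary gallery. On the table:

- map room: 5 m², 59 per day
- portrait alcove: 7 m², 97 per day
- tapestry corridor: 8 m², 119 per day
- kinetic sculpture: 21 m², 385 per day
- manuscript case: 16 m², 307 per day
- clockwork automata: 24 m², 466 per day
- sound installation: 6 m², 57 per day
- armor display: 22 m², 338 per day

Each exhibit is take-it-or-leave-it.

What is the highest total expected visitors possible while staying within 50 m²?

910

Taking the top-ratio exhibits first gives tapestry corridor + manuscript case + clockwork automata for 892 (48 m²).
Replace tapestry corridor and manuscript case with map room + kinetic sculpture: the trade gains 18 net, giving 910 at 50 m².
Every other selection either busts 50 m² or fails to beat 910.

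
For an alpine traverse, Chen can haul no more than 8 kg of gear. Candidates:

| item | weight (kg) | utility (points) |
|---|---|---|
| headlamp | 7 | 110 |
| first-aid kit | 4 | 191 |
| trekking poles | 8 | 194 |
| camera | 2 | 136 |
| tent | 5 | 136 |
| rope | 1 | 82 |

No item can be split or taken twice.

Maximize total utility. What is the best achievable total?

409

First-aid kit + camera + rope uses 7 of the 8 kg and totals 409.
An exhaustive check of the 64 subsets confirms 409.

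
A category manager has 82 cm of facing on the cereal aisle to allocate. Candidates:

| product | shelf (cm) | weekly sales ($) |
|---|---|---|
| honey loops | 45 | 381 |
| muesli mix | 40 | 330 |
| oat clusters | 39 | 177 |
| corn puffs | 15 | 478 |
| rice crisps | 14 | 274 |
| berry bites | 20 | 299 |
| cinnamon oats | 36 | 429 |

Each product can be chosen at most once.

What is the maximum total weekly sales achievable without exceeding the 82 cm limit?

1206

A density-first pass picks corn puffs + rice crisps + berry bites — 1051 at 49 cm.
Dropping rice crisps frees 14 cm; slotting in cinnamon oats (36 cm) lifts the total to 1206 at 71 cm.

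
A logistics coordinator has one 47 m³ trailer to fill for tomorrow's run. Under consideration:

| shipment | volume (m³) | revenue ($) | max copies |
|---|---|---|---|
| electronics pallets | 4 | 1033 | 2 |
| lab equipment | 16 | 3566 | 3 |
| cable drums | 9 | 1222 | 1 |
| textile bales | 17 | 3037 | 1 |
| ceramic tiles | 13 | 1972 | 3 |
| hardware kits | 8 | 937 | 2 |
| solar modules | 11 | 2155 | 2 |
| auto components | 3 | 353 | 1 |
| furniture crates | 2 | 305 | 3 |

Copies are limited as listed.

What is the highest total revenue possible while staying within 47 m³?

10320

By revenue per m³: electronics pallets 258.25, lab equipment 222.88, solar modules 195.91, textile bales 178.65 lead.
A density-first pass picks 2×electronics pallets + 2×lab equipment + 3×furniture crates — 10113 at 46 m³.
Dropping electronics pallets and 3×furniture crates frees 10 m³; slotting in solar modules (11 m³) lifts the total to 10320 at 47 m³.
Nothing else within 47 m³ beats 10320.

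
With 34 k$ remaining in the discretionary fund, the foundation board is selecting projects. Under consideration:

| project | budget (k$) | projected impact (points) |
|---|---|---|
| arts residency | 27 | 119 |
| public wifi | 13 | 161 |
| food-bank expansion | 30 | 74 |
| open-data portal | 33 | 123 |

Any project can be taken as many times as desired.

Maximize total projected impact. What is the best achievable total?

Density check — public wifi 12.38, arts residency 4.41, open-data portal 3.73 are the best per k$.
Best packing: 2×public wifi — 26 k$, 322 total.

322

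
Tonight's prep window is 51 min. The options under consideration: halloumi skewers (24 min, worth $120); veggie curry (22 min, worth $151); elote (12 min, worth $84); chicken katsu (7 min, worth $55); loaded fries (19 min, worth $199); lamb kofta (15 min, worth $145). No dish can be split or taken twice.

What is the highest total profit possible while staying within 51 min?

By profit per min: loaded fries 10.47, lamb kofta 9.67, chicken katsu 7.86, elote 7.00 lead.
Filling by ratio: chicken katsu + loaded fries + lamb kofta for 399, with 10 min left unused.
Replace chicken katsu with elote: the trade gains 29 net, giving 428 at 46 min.
No other feasible combination exceeds 428.

428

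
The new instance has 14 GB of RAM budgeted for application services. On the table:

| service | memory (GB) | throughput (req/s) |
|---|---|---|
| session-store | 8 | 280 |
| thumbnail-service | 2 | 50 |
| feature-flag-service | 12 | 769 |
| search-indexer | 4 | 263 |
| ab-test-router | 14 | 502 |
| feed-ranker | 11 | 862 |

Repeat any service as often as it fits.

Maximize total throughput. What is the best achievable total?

912

Taking thumbnail-service + feed-ranker: 13 GB used, 912 in throughput.
The spare 1 GB is too small for any remaining service, and no exchange beats 912.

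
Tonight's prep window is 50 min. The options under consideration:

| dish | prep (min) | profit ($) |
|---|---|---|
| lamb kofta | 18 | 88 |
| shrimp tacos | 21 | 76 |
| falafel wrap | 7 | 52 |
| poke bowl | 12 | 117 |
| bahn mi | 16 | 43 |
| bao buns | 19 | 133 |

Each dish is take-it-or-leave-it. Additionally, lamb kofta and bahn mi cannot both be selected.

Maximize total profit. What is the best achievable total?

338

Taking the top-ratio dishes first gives falafel wrap + poke bowl + bao buns for 302 (38 min).
The 7 min tied up in falafel wrap is better spent on lamb kofta — total rises to 338 (49 min).
The closest alternative, falafel wrap + poke bowl + bao buns, reaches only 302.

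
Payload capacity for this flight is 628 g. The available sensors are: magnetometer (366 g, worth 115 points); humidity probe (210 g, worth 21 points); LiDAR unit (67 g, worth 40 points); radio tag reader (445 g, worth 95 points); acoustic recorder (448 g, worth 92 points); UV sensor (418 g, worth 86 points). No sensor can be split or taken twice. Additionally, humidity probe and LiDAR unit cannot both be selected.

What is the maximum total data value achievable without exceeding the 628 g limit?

Best packing: magnetometer + LiDAR unit — 433 g, 155 total.
The spare 195 g is too small for any remaining sensor, and no feasible exchange beats 155.

155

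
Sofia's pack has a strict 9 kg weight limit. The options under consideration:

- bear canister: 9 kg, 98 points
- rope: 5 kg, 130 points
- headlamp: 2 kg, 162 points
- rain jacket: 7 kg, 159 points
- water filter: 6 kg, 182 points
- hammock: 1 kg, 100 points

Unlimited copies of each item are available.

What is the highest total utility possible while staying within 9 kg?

900

Density check — hammock 100.00, headlamp 81.00, water filter 30.33, rope 26.00 are the best per kg.
The ratio ordering already packs tightly: 9×hammock, 9 kg, 900.
That's the maximum — no swap from here does better than 900.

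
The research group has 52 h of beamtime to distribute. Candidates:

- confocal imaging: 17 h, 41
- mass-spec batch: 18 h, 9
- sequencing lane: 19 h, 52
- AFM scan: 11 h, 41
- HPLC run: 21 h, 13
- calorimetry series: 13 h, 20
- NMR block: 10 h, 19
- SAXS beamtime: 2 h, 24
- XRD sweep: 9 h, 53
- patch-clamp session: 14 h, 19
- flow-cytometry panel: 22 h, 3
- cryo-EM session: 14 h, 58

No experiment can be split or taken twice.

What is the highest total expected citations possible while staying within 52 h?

Density check — SAXS beamtime 12.00, XRD sweep 5.89, cryo-EM session 4.14 are the best per h.
The ratio heuristic lands on AFM scan + NMR block + SAXS beamtime + XRD sweep + cryo-EM session (195) but leaves 6 h idle.
The 10 h tied up in NMR block is better spent on calorimetry series — total rises to 196 (49 h).
Runner-up confocal imaging + NMR block + SAXS beamtime + XRD sweep + cryo-EM session tops out at 195.

196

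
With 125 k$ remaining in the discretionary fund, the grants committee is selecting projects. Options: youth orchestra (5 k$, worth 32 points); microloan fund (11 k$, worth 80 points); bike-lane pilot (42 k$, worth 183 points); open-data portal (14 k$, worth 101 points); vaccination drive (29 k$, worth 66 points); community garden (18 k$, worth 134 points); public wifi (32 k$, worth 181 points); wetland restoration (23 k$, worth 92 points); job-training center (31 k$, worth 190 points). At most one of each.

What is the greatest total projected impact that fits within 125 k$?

730

A density-first pass picks youth orchestra + microloan fund + open-data portal + community garden + public wifi + job-training center — 718 at 111 k$.
Dropping microloan fund frees 11 k$; slotting in wetland restoration (23 k$) lifts the total to 730 at 123 k$.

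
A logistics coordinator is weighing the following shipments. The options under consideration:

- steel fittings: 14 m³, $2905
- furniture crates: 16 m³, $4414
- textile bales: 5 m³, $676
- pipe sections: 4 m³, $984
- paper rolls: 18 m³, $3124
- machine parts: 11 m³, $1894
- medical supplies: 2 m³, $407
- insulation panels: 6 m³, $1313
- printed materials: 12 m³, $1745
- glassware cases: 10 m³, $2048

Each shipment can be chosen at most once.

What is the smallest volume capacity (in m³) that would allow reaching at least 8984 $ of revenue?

38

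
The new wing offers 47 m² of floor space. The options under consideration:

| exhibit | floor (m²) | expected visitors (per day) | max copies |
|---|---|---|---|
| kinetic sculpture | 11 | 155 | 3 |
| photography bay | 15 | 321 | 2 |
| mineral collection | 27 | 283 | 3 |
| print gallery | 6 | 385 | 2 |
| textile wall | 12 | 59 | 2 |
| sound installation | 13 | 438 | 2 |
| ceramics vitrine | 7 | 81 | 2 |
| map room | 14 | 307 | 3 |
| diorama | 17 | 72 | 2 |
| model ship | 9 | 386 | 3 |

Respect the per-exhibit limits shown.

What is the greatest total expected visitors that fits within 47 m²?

Taking the top-ratio exhibits first gives 2×print gallery + ceramics vitrine + 3×model ship for 2009 (46 m²).
Dropping ceramics vitrine and 2×model ship frees 25 m²; slotting in 2×sound installation (26 m²) lifts the total to 2032 at 47 m².
That's the maximum — no swap from here does better than 2032.

2032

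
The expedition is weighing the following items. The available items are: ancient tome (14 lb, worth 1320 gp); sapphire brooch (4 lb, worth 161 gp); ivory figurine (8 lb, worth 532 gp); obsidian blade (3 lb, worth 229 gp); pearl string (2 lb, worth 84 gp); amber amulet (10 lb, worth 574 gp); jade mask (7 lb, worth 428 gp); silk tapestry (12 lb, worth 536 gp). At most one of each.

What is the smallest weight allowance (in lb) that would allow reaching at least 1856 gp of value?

Need the lightest bundle worth ≥ 1856.
ancient tome + ivory figurine + pearl string: 1936 value at 24 lb.
Any bundle with less than 24 lb falls short of 1856.

24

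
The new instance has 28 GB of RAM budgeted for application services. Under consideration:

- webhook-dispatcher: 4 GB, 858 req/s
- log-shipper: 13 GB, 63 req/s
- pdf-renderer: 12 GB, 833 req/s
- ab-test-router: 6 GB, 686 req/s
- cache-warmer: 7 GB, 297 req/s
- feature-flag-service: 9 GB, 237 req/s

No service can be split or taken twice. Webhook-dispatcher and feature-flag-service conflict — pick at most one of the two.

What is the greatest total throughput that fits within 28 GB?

Ranking by ratio (throughput/GB): webhook-dispatcher 214.50, ab-test-router 114.33, pdf-renderer 69.42, cache-warmer 42.43.
Best packing: webhook-dispatcher + pdf-renderer + ab-test-router — 22 GB, 2377 total.
The closest alternative, webhook-dispatcher + pdf-renderer + cache-warmer, reaches only 1988.

2377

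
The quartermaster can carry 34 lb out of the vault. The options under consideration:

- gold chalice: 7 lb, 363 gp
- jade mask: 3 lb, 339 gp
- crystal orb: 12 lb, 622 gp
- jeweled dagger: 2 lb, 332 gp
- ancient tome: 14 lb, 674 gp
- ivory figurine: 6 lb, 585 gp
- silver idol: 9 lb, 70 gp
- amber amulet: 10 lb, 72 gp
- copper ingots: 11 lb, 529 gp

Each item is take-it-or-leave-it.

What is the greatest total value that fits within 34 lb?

2407

By value per lb: jeweled dagger 166.00, jade mask 113.00, ivory figurine 97.50, gold chalice 51.86 lead.
A density-first pass picks gold chalice + jade mask + crystal orb + jeweled dagger + ivory figurine — 2241 at 30 lb.
Dropping gold chalice frees 7 lb; slotting in copper ingots (11 lb) lifts the total to 2407 at 34 lb.
An exhaustive check of the 512 subsets confirms 2407.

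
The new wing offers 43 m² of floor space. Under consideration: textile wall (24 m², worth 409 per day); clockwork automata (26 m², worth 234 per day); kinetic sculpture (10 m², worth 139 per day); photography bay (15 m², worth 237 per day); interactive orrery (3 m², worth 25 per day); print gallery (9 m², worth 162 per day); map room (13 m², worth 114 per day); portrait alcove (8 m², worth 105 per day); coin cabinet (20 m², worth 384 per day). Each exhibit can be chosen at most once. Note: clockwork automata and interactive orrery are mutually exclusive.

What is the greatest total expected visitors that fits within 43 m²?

726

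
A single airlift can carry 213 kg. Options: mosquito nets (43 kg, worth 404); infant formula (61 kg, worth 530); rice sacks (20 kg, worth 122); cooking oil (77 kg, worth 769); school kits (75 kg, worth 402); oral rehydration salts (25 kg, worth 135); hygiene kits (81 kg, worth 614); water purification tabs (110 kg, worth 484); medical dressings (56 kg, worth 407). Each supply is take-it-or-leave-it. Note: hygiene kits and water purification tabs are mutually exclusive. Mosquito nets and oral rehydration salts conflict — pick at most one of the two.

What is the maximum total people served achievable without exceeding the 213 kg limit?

By people served per kg: cooking oil 9.99, mosquito nets 9.40, infant formula 8.69, hygiene kits 7.58 lead.
Best packing: mosquito nets + infant formula + rice sacks + cooking oil — 201 kg, 1825 total.
Runner-up mosquito nets + cooking oil + hygiene kits tops out at 1787.

1825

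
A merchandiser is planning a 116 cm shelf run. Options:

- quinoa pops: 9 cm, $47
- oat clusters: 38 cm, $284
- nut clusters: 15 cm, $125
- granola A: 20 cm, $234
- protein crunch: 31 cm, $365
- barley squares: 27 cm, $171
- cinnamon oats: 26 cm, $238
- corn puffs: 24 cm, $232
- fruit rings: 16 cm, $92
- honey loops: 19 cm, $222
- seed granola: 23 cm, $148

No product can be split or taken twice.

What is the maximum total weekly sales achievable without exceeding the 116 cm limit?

Taking the top-ratio products first gives nut clusters + granola A + protein crunch + corn puffs + honey loops for 1178 (109 cm).
Replace honey loops with cinnamon oats: the trade gains 16 net, giving 1194 at 116 cm.
An exhaustive check of the 2048 subsets confirms 1194.

1194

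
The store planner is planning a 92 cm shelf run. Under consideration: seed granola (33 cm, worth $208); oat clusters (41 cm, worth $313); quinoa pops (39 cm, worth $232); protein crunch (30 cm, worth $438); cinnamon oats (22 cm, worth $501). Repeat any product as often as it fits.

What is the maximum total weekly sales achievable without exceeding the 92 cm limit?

2004

The ratio ordering already packs tightly: 4×cinnamon oats, 88 cm, 2004.
That's the maximum — no swap from here does better than 2004.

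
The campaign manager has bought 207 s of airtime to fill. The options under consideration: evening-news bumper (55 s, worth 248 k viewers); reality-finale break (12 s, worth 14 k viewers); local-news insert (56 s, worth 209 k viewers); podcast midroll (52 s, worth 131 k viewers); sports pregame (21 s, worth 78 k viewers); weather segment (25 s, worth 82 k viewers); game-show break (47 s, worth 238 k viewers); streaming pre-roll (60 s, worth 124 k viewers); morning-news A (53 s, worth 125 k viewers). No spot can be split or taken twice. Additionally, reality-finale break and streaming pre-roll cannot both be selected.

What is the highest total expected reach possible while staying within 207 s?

Evening-news bumper + local-news insert + sports pregame + weather segment + game-show break uses 204 of the 207 s and totals 855.
Runner-up evening-news bumper + reality-finale break + local-news insert + weather segment + game-show break tops out at 791.

855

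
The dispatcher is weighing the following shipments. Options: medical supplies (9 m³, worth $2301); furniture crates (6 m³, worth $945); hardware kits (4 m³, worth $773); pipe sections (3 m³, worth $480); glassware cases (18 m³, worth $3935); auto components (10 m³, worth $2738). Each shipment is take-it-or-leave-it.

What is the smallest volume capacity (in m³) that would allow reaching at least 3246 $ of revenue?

14

Minimise m³ subject to total revenue ≥ 3246.
hardware kits + auto components: 3511 revenue at 14 m³.
No combination under 14 m³ hits 3246.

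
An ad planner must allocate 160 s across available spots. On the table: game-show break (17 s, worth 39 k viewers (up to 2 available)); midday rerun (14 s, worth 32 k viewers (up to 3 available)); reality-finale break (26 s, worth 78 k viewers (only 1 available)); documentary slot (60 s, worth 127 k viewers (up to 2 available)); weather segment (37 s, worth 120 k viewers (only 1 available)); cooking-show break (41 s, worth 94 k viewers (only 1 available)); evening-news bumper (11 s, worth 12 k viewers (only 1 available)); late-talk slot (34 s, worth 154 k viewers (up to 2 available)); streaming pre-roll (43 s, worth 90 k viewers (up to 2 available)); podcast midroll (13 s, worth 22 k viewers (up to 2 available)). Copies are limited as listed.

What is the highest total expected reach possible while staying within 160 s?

Ranking by ratio (expected reach/s): late-talk slot 4.53, weather segment 3.24, reality-finale break 3.00, game-show break 2.29.
Taking the top-ratio spots first gives game-show break + reality-finale break + weather segment + evening-news bumper + 2×late-talk slot for 557 (159 s).
Replace game-show break and evening-news bumper with 2×midday rerun: the trade gains 13 net, giving 570 at 159 s.

570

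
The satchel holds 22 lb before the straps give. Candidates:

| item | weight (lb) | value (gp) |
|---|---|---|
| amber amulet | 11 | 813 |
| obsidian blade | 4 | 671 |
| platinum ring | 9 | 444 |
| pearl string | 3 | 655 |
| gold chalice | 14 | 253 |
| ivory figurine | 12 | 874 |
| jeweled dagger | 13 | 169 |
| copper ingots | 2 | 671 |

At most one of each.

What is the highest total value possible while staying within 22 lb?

2871

Taking the top-ratio items first gives amber amulet + obsidian blade + pearl string + copper ingots for 2810 (20 lb).
The 11 lb tied up in amber amulet is better spent on ivory figurine — total rises to 2871 (21 lb).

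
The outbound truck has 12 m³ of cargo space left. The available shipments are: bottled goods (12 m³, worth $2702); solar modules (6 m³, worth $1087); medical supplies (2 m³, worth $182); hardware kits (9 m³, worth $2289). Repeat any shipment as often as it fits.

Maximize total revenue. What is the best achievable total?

2702

Filling by ratio: medical supplies + hardware kits for 2471, with 1 m³ left unused.
Dropping medical supplies and hardware kits frees 11 m³; slotting in bottled goods (12 m³) lifts the total to 2702 at 12 m³.
That's the maximum — no swap from here does better than 2702.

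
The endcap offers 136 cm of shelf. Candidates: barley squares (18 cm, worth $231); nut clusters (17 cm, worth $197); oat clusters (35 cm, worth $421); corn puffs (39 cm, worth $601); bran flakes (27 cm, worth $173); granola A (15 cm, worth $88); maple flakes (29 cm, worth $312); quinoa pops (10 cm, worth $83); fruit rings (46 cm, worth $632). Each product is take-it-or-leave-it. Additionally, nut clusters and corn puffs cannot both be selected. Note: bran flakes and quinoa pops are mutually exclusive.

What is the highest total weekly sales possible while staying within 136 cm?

1776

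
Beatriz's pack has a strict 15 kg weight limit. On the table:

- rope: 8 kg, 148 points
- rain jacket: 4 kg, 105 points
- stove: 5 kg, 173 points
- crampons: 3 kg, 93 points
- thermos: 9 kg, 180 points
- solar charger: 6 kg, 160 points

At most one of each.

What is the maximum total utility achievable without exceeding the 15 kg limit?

Density check — stove 34.60, crampons 31.00, solar charger 26.67, rain jacket 26.25 are the best per kg.
Filling by ratio: stove + crampons + solar charger for 426, with 1 kg left unused.
Replace crampons with rain jacket: the trade gains 12 net, giving 438 at 15 kg.
Every other selection either busts 15 kg or fails to beat 438.

438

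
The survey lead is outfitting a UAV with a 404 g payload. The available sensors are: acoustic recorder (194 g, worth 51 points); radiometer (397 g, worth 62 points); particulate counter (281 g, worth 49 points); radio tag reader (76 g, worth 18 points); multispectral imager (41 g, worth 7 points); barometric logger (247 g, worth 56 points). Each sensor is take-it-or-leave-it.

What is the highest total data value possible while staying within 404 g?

81

Ranking by ratio (data value/g): acoustic recorder 0.26, radio tag reader 0.24, barometric logger 0.23, particulate counter 0.17.
Filling by ratio: acoustic recorder + radio tag reader + multispectral imager for 76, with 93 g left unused.
Dropping acoustic recorder frees 194 g; slotting in barometric logger (247 g) lifts the total to 81 at 364 g.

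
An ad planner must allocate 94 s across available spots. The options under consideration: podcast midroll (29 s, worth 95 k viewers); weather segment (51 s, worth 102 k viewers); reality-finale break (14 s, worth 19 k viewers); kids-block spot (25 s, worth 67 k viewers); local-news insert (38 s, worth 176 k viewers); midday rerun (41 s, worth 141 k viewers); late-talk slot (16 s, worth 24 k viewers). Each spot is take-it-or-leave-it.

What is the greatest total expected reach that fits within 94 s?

338

Taking the top-ratio spots first gives reality-finale break + local-news insert + midday rerun for 336 (93 s).
Replace reality-finale break and midday rerun with podcast midroll + kids-block spot: the trade gains 2 net, giving 338 at 92 s.
An exhaustive check of the 128 subsets confirms 338.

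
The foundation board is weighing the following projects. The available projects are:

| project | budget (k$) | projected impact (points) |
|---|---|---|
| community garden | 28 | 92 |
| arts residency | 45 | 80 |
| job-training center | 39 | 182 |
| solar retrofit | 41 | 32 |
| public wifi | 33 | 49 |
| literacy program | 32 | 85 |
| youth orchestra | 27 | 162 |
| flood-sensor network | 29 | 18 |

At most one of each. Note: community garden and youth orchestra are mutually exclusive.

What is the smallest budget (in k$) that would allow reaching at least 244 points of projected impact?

59

Need the lightest bundle worth ≥ 244.
Taking literacy program + youth orchestra gives 247 (≥ 244) for 59 k$.
No combination under 59 k$ hits 244.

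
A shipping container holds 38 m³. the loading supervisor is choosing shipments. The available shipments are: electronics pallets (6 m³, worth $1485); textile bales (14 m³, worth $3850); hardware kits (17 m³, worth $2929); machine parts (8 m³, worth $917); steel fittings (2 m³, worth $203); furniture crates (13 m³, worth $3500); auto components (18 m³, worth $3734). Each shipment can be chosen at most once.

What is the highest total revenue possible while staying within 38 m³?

9069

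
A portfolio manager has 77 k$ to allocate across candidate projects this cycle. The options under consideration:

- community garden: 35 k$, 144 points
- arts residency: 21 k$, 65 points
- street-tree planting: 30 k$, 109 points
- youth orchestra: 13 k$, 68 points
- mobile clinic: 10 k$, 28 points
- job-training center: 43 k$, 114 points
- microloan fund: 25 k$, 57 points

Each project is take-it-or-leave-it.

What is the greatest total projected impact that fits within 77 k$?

281

By projected impact per k$: youth orchestra 5.23, community garden 4.11, street-tree planting 3.63 lead.
Filling by ratio: community garden + arts residency + youth orchestra for 277, with 8 k$ left unused.
Replace arts residency and youth orchestra with street-tree planting + mobile clinic: the trade gains 4 net, giving 281 at 75 k$.
That's the maximum — no swap from here does better than 281.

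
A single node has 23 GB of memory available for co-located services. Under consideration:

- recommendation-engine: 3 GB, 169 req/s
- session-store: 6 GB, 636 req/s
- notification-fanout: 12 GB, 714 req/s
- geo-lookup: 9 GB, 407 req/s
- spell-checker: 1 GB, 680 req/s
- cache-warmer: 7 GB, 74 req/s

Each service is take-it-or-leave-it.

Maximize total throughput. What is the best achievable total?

Ranking by ratio (throughput/GB): spell-checker 680.00, session-store 106.00, notification-fanout 59.50, recommendation-engine 56.33.
Best packing: recommendation-engine + session-store + notification-fanout + spell-checker — 22 GB, 2199 total.
That's the maximum — no swap from here does better than 2199.

2199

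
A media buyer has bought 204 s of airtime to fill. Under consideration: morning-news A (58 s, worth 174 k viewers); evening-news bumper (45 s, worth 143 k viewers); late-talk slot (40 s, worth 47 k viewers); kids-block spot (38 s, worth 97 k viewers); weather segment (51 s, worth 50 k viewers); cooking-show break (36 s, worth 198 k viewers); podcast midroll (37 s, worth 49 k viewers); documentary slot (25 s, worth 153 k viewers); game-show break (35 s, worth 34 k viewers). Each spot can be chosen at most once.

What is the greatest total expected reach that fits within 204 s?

765

Ranking by ratio (expected reach/s): documentary slot 6.12, cooking-show break 5.50, evening-news bumper 3.18, morning-news A 3.00.
Taking morning-news A + evening-news bumper + kids-block spot + cooking-show break + documentary slot: 202 s used, 765 in expected reach.
Nothing else within 204 s beats 765.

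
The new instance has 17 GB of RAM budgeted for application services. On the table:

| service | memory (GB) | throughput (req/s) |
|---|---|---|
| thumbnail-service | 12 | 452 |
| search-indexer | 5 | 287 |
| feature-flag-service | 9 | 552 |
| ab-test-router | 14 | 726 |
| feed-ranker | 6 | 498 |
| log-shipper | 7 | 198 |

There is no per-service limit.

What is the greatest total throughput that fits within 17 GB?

1283

Ranking by ratio (throughput/GB): feed-ranker 83.00, feature-flag-service 61.33, search-indexer 57.40.
Taking search-indexer + 2×feed-ranker: 17 GB used, 1283 in throughput.
Nothing else within 17 GB beats 1283.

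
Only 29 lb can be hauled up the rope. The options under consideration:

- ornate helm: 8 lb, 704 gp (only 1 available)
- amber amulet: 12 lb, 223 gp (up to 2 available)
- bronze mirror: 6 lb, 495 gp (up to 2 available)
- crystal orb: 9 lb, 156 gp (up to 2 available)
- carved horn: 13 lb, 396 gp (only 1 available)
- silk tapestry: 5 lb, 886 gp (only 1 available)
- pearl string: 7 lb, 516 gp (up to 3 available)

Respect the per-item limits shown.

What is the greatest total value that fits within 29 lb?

2622

By value per lb: silk tapestry 177.20, ornate helm 88.00, bronze mirror 82.50 lead.
A density-first pass picks ornate helm + 2×bronze mirror + silk tapestry — 2580 at 25 lb.
Replace 2×bronze mirror with 2×pearl string: the trade gains 42 net, giving 2622 at 27 lb.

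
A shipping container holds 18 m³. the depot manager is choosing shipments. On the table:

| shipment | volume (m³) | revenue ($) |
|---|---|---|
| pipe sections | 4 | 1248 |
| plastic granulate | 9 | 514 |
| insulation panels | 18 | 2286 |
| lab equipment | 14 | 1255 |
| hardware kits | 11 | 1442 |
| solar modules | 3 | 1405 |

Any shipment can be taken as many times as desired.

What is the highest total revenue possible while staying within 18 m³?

8430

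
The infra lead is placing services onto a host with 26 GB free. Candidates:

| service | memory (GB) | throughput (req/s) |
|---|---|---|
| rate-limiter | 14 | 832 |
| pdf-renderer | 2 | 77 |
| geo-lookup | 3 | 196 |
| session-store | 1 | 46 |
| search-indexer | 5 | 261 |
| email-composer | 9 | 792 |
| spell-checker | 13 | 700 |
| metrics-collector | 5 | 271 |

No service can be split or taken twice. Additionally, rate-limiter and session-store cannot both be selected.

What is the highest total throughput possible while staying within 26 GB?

1820

The ratio ordering already packs tightly: rate-limiter + geo-lookup + email-composer, 26 GB, 1820.
Next best is geo-lookup + session-store + email-composer + spell-checker at 1734 (26 GB) — short by 86.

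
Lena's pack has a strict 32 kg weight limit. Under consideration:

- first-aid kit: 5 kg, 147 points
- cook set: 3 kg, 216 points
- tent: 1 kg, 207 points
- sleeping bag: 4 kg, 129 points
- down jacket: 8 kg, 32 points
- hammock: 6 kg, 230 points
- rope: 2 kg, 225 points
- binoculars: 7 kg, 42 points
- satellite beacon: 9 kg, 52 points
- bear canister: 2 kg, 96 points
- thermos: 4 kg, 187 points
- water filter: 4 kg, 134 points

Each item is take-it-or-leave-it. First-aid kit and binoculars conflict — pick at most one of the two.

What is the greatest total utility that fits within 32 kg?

1571

The ratio ordering already packs tightly: first-aid kit + cook set + tent + sleeping bag + hammock + rope + bear canister + thermos + water filter, 31 kg, 1571.
Next best is first-aid kit + cook set + tent + sleeping bag + hammock + rope + thermos + water filter at 1475 (29 kg) — short by 96.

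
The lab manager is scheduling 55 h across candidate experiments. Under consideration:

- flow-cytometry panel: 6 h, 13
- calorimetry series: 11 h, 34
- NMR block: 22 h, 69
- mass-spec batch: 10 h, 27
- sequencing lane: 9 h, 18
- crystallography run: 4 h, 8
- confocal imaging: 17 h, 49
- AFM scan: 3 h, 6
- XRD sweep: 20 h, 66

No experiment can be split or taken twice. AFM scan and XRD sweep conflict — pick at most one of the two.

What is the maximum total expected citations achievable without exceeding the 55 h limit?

169

By expected citations per h: XRD sweep 3.30, NMR block 3.14, calorimetry series 3.09 lead.
Taking calorimetry series + NMR block + XRD sweep: 53 h used, 169 in expected citations.
Runner-up NMR block + mass-spec batch + XRD sweep tops out at 162.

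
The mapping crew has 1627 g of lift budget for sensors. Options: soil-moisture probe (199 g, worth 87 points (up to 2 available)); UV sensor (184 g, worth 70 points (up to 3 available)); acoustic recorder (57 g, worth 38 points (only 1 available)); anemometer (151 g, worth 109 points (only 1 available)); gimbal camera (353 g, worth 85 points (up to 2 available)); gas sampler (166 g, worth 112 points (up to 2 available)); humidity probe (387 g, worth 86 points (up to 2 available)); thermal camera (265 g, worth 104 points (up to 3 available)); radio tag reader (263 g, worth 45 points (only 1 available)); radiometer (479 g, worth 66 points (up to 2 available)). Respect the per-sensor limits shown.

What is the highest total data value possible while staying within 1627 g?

The ratio heuristic lands on 2×soil-moisture probe + acoustic recorder + anemometer + 2×gas sampler + 2×thermal camera (753) but leaves 159 g idle.
Dropping 2×soil-moisture probe frees 398 g; slotting in 3×UV sensor (552 g) lifts the total to 789 at 1622 g.
The spare 5 g is too small for any remaining sensor, and no exchange beats 789.

789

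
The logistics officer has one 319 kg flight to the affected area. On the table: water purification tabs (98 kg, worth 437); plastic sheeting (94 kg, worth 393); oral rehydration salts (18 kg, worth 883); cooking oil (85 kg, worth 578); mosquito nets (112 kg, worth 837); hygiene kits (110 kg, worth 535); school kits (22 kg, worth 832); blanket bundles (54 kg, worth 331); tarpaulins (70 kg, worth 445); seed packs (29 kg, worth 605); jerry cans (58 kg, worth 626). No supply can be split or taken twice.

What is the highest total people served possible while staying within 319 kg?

The ratio ordering already packs tightly: oral rehydration salts + mosquito nets + school kits + tarpaulins + seed packs + jerry cans, 309 kg, 4228.
The closest alternative, oral rehydration salts + mosquito nets + school kits + blanket bundles + seed packs + jerry cans, reaches only 4114.

4228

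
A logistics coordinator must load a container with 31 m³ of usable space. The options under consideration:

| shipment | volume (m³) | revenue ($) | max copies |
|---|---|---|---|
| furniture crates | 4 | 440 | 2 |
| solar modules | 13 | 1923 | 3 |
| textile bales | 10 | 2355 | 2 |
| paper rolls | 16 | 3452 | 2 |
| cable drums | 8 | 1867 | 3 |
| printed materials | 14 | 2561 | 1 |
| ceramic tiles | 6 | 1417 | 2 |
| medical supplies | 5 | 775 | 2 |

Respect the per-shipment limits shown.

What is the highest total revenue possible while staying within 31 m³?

7056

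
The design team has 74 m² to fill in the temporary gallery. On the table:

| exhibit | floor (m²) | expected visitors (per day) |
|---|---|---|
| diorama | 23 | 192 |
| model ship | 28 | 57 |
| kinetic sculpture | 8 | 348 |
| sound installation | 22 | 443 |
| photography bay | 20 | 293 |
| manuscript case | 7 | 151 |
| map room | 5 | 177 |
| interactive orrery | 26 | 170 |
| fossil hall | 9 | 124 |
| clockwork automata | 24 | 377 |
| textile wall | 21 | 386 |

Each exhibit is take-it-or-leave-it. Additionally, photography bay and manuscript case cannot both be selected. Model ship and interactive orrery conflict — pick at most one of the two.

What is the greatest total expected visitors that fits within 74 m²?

1629

The ratio ordering already packs tightly: kinetic sculpture + sound installation + manuscript case + map room + fossil hall + textile wall, 72 m², 1629.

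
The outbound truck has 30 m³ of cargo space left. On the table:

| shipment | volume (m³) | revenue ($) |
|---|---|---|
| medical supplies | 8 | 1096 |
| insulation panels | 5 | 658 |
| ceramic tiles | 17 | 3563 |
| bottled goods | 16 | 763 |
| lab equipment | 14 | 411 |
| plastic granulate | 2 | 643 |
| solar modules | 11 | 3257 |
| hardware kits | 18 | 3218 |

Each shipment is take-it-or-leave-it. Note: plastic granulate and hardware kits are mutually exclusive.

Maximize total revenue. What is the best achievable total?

7463

Best packing: ceramic tiles + plastic granulate + solar modules — 30 m³, 7463 total.
Nothing else feasible within 30 m³ beats 7463.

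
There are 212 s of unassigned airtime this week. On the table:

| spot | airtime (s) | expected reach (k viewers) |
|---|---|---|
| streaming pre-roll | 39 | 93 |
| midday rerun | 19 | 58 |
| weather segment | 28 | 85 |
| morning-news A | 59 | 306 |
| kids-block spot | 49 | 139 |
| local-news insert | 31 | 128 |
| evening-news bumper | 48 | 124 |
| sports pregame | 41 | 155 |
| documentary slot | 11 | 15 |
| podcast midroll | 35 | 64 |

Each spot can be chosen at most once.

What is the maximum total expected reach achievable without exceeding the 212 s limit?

813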